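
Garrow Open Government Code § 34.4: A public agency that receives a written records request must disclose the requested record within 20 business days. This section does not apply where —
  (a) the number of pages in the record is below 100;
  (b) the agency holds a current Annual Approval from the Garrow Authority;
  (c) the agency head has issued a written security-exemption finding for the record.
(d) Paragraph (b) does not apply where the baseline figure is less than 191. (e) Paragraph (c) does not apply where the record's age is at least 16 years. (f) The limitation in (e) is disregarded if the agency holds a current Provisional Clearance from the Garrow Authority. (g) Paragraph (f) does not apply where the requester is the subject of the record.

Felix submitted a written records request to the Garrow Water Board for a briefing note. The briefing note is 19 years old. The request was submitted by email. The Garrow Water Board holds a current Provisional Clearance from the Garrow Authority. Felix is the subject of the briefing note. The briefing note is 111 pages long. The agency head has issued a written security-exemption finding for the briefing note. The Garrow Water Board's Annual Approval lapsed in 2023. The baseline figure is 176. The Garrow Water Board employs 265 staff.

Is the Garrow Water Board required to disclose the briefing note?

Yes — the Garrow Water Board must disclose the briefing note.

Exception (a) requires that the number of pages in the record is below 100; but the number of pages in the record is 111, not below 100, so (a) is unavailable.
Exception (b) requires that the agency holds a current Annual Approval from the Garrow Authority; but the Annual Approval is not current, so (b) is unavailable.
Exception (c) is satisfied on its face — a written security-exemption finding has been issued. But applying paragraphs (e)–(g): (e) is triggered — the record's age is 19 years, meeting the 16 years threshold. (f) is triggered (a current Provisional Clearance is held), but is set aside by (g): (g) is triggered — Felix is the subject of the briefing note. Exception (c) does not apply.
No exception applies. The general rule governs.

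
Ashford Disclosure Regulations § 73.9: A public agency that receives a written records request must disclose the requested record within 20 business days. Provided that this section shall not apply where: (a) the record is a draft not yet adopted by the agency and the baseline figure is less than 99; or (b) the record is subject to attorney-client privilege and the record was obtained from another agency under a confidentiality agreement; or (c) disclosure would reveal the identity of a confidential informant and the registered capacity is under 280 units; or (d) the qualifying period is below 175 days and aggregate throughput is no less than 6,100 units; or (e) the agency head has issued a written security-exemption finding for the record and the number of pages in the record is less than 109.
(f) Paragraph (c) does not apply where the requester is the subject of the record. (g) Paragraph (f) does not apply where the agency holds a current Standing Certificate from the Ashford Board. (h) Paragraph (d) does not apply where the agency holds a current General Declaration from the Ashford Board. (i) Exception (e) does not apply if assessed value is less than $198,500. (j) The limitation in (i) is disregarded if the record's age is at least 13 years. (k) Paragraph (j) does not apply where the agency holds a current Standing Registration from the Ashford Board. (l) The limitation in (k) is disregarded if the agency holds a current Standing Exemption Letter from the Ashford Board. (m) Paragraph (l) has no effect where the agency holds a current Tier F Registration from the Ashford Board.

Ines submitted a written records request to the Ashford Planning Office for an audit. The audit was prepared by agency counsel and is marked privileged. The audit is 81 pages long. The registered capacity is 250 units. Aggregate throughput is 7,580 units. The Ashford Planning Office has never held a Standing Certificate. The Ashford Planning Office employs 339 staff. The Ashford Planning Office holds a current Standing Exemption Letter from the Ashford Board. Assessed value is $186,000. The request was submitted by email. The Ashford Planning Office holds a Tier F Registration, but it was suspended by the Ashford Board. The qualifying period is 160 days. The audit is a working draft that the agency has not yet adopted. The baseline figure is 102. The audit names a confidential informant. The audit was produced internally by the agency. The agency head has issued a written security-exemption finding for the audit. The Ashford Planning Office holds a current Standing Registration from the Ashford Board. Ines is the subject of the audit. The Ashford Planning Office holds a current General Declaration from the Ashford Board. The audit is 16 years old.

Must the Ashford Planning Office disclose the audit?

No — exception (e) applies; the Ashford Planning Office is not required to disclose the audit.

Exception (a) fails — the baseline figure is 102, not less than 99.
Exception (b) requires that the record was obtained from another agency under a confidentiality agreement; but the audit was produced internally, so (b) is unavailable.
All of (c)'s requirements are met (the audit names a confidential informant; the registered capacity is 250 units, under the 280 units limit). But: (f) operates against (c): Ines is the subject of the audit. (g), which would lift (f), is inapplicable — there is no Standing Certificate in force. So (c) is unavailable.
Exception (d)'s conditions are all satisfied: the qualifying period is 160 days, below the 175 days limit; aggregate throughput is 7,580 units, meeting the 6,100 units threshold. However, paragraph (h) must be considered: (h) operates against (d): a current General Declaration is held. (d) is therefore removed.
Exception (e) is satisfied on its face — a written security-exemption finding has been issued; the number of pages in the record is 81, less than the 109 limit. As to paragraphs (i)–(m): (i) would limit (e) — assessed value is $186,000, less than the $198,500 limit — but (j) sets (i) aside: (j) applies — the record's age is 16 years, meeting the 13 years threshold. (k) would limit (j) — a current Standing Registration is held — but (l) sets (k) aside: (l) applies — a current Standing Exemption Letter is held. (m) is not triggered (the Tier F Registration is not current), so (l) stands. Exception (e) stands.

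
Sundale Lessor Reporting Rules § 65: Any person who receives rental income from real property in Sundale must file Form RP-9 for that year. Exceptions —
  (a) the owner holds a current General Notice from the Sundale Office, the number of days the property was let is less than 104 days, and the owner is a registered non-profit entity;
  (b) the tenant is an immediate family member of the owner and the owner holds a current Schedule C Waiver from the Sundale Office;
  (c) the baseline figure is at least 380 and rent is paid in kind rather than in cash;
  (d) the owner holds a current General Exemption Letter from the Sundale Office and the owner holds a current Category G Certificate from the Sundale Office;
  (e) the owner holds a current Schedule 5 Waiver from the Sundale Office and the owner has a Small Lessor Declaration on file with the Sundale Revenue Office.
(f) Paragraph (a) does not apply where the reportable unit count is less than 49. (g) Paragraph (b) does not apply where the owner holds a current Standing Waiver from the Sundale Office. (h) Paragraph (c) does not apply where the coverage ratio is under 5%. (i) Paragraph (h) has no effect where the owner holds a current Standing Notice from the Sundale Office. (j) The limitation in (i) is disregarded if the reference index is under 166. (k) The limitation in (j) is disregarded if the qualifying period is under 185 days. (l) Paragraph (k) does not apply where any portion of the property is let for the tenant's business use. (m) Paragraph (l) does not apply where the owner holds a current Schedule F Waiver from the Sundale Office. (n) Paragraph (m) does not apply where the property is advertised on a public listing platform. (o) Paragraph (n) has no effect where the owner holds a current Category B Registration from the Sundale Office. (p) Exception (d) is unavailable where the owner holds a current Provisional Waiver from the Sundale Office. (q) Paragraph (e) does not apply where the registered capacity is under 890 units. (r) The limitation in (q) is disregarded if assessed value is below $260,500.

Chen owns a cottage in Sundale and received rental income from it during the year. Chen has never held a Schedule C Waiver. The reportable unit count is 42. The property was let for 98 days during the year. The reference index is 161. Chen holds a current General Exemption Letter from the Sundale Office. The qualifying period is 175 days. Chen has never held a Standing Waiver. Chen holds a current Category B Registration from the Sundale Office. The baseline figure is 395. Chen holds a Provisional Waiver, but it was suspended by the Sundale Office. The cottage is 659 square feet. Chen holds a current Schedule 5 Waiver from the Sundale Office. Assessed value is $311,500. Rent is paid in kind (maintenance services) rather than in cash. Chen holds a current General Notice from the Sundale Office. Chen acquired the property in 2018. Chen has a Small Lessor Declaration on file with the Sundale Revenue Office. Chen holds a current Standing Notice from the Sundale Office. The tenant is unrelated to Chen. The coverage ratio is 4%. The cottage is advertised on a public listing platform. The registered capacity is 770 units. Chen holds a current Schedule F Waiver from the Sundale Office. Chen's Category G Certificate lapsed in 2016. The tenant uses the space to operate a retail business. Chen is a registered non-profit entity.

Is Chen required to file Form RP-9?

No — exception (c) applies; Chen is not required to file Form RP-9.

Exception (a) is satisfied on its face — a current General Notice is held; the number of days the property was let is 98 days, less than the 104 days limit; Chen is a registered non-profit. However, paragraph (f) must be considered: (f) is engaged — the reportable unit count is 42, less than the 49 limit. (a) is therefore removed.
Exception (b) does not apply: the tenant is unrelated to the owner.
All of (c)'s requirements are met (the baseline figure is 395, meeting the 380 threshold; rent is paid in kind). Under paragraphs (h)–(o): (h) would limit (c) — the coverage ratio is 4%, under the 5% limit — but (i) sets (h) aside: (i) is triggered — a current Standing Notice is held. (j) operates (the reference index is 161, under the 166 limit), but is overridden by (k): (k) operates against (j): the qualifying period is 175 days, under the 185 days limit. (l) is triggered (the space is let for business use), but is displaced by (m): (m) operates — a current Schedule F Waiver is held. (n) would limit (m) — the property is publicly advertised — but (o) sets (n) aside: (o) operates against (n): a current Category B Registration is held. (c) remains available.
Exception (d) fails — the Category G Certificate is not current.
Exception (e) is satisfied on its face — a current Schedule 5 Waiver is held; a Small Lessor Declaration is on file. Turning to paragraphs (q)–(r): (q) applies — the registered capacity is 770 units, under the 890 units limit. (r), which would lift (q), does not operate here — assessed value is $311,500, not below $260,500. Exception (e) does not apply.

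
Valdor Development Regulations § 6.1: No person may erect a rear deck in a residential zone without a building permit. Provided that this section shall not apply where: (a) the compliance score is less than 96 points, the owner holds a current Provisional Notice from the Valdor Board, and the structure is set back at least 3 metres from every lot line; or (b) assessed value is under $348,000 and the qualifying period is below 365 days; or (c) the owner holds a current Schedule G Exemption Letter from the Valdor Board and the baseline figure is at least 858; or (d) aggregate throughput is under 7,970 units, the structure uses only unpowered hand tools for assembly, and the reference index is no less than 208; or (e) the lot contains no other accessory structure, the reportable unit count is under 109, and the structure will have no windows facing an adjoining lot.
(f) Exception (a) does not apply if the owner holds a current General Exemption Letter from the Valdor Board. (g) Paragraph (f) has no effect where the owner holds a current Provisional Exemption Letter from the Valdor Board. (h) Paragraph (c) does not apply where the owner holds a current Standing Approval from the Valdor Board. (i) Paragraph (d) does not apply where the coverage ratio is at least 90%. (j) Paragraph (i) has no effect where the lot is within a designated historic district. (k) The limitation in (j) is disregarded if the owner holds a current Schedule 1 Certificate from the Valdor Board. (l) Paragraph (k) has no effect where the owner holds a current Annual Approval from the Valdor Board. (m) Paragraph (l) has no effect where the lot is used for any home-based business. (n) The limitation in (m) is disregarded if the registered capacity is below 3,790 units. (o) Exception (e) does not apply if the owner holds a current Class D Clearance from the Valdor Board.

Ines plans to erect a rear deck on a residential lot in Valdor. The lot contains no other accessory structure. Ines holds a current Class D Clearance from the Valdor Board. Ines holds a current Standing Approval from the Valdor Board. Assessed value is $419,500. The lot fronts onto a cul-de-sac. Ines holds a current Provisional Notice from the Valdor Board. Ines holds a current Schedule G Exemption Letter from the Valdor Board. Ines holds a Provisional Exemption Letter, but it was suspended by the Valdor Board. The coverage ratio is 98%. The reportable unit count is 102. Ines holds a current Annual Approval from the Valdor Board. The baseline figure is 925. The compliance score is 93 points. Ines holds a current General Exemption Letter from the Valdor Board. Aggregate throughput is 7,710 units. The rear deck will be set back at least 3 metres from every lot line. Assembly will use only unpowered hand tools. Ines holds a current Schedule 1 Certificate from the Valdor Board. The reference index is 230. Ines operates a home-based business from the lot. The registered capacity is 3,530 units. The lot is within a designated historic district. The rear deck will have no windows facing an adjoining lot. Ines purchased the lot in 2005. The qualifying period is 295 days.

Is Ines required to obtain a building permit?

Exception (a): the compliance score is 93 points, less than the 96 points limit; a current Provisional Notice is held; the setback is at least 3 m on every side — every condition holds. But: (f) operates — a current General Exemption Letter is held. (g), which would lift (f), is inapplicable — there is no Provisional Exemption Letter in force. (a) is therefore removed.
Exception (b) requires that assessed value is under $348,000; but assessed value is $419,500, not under $348,000, so (b) is unavailable.
Exception (c)'s conditions are all satisfied: a current Schedule G Exemption Letter is held; the baseline figure is 925, meeting the 858 threshold. However, paragraph (h) must be considered: (h) operates against (c): a current Standing Approval is held. Exception (c) does not apply.
Exception (d) is satisfied on its face — aggregate throughput is 7,710 units, under the 7,970 units limit; assembly uses only hand tools; the reference index is 230, meeting the 208 threshold. Applying paragraphs (i)–(n): (i) applies (the coverage ratio is 98%, meeting the 90% threshold), but is set aside by (j): (j) operates against (i): the lot is in a historic district. (k) would limit (j) — a current Schedule 1 Certificate is held — but (l) sets (k) aside: (l) operates — a current Annual Approval is held. (m) applies (a home-based business operates on the lot), but is overridden by (n): (n) operates — the registered capacity is 3,530 units, below the 3,790 units limit. So (d) applies.
Exception (e) is satisfied on its face — the lot has no other accessory structure; the reportable unit count is 102, under the 109 limit; no windows face an adjoining lot. Turning to paragraph (o): (o) is triggered — a current Class D Clearance is held. Exception (e) does not apply.

No — exception (d) applies; Ines does not need a building permit.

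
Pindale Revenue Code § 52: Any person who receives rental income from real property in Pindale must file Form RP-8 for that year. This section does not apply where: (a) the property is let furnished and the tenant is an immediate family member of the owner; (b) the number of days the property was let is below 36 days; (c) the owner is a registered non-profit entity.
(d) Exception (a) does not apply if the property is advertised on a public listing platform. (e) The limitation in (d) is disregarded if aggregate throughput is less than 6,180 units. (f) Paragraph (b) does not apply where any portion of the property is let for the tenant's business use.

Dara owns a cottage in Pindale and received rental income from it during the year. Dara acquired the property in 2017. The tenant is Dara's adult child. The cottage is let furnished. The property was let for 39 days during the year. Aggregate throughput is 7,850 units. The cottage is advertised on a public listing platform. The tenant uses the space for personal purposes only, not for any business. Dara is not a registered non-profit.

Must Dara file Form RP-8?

Yes — Dara must file Form RP-8.

All of (a)'s requirements are met (the property is let furnished; the tenant is an immediate family member). But: (d) is triggered — the property is publicly advertised. (e) is not triggered (aggregate throughput is 7,850 units, not less than 6,180 units), so (d) stands. Exception (a) does not apply.
Exception (b) does not apply: the number of days the property was let is 39 days, not below 36 days.
Exception (c) does not apply: Dara is not a registered non-profit.
No exception is made out. Dara falls within the general rule.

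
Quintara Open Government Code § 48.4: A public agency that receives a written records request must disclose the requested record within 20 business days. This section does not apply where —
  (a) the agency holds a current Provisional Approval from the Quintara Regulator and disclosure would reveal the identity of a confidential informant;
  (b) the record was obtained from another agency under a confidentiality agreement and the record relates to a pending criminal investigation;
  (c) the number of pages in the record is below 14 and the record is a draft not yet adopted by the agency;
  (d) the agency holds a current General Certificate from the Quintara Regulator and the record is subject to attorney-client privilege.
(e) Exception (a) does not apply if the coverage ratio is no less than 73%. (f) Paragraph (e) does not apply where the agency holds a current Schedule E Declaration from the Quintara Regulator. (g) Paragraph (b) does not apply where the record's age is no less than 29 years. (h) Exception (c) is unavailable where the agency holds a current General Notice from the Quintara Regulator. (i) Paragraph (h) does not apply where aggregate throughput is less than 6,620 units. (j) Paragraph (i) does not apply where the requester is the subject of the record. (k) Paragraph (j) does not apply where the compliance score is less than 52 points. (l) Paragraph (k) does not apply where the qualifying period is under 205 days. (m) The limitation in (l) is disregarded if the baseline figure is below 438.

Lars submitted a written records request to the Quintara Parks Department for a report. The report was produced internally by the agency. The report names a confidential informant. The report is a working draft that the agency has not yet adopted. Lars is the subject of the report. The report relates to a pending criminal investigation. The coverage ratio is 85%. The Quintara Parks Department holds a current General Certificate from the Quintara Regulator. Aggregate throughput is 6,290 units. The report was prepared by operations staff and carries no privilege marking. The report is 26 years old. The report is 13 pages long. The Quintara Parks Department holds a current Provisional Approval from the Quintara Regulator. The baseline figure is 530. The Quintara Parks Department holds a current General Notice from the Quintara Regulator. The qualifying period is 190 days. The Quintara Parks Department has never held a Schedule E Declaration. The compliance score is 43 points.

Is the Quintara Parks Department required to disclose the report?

Yes — the Quintara Parks Department must disclose the report.

Exception (a) is satisfied on its face — a current Provisional Approval is held; the report names a confidential informant. Turning to paragraphs (e)–(f): (e) operates against (a): the coverage ratio is 85%, meeting the 73% threshold. (f) is not triggered (no current Schedule E Declaration is held), so (e) stands. Exception (a) does not apply.
Exception (b) requires that the record was obtained from another agency under a confidentiality agreement; but the report was produced internally, so (b) is unavailable.
Exception (c)'s conditions are all satisfied: the number of pages in the record is 13, below the 14 limit; the report is an unadopted draft. But applying paragraphs (h)–(m): (h) is triggered — a current General Notice is held. (i) applies (aggregate throughput is 6,290 units, less than the 6,620 units limit), but is itself disapplied by (j): (j) operates — Lars is the subject of the report. (k) would limit (j) — the compliance score is 43 points, less than the 52 points limit — but (l) sets (k) aside: (l) is engaged — the qualifying period is 190 days, under the 205 days limit. (m) is inapplicable (the baseline figure is 530, not below 438), so (l) stands. Exception (c) does not apply.
Exception (d) fails — the report carries no privilege marking.
No exception is made out. the Quintara Parks Department falls within the general rule.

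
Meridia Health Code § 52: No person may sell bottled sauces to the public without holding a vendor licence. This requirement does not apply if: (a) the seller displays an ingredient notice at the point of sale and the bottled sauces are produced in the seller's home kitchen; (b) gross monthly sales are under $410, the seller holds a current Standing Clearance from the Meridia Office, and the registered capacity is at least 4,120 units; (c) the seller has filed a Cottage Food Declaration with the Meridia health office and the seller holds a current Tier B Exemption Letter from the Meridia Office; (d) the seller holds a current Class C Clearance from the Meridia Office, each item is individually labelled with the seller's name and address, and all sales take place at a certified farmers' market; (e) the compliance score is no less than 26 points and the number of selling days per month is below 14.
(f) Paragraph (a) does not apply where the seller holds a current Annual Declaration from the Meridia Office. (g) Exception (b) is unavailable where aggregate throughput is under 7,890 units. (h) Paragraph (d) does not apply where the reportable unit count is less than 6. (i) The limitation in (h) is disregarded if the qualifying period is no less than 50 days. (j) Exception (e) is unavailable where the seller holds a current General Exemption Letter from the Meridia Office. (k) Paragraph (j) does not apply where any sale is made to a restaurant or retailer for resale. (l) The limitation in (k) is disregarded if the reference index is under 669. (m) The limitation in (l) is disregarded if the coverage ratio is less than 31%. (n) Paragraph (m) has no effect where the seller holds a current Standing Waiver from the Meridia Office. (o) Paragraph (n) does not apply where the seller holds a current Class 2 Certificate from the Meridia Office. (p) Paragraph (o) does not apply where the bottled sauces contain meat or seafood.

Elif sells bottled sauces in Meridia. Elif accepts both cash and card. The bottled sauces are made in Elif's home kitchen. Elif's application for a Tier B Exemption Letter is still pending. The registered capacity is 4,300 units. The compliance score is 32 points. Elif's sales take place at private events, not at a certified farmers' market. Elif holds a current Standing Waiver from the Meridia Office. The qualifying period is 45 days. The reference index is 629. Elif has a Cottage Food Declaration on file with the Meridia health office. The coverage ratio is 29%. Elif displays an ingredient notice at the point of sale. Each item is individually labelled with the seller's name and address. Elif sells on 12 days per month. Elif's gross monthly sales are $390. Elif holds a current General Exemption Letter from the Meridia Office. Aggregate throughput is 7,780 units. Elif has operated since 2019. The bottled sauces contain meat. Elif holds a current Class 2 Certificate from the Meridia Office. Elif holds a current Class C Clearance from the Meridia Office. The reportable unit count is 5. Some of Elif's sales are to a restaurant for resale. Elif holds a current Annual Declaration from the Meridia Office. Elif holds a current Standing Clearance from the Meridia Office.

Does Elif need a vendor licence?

Exception (a): an ingredient notice is displayed; the bottled sauces are home-kitchen produced — every condition holds. But: (f) is engaged — a current Annual Declaration is held. So (a) is unavailable.
Exception (b) is satisfied on its face — gross monthly sales are $390, under the $410 limit; a current Standing Clearance is held; the registered capacity is 4,300 units, meeting the 4,120 units threshold. But: (g) applies — aggregate throughput is 7,780 units, under the 7,890 units limit. So (b) is unavailable.
Exception (c) does not apply: there is no Tier B Exemption Letter in force.
Exception (d) fails — sales are at private events, not a certified farmers' market.
Exception (e): the compliance score is 32 points, meeting the 26 points threshold; the number of selling days per month is 12, below the 14 limit — every condition holds. But: (j) operates against (e): a current General Exemption Letter is held. (k) would limit (j) — some sales are to a restaurant for resale — but (l) sets (k) aside: (l) operates against (k): the reference index is 629, under the 669 limit. (m) would limit (l) — the coverage ratio is 29%, less than the 31% limit — but (n) sets (m) aside: (n) operates — a current Standing Waiver is held. (o) would limit (n) — a current Class 2 Certificate is held — but (p) sets (o) aside: (p) applies — the bottled sauces contain meat. Exception (e) does not apply.
Every exception is unavailable, so the rule governs.

Yes — Elif must hold a vendor licence.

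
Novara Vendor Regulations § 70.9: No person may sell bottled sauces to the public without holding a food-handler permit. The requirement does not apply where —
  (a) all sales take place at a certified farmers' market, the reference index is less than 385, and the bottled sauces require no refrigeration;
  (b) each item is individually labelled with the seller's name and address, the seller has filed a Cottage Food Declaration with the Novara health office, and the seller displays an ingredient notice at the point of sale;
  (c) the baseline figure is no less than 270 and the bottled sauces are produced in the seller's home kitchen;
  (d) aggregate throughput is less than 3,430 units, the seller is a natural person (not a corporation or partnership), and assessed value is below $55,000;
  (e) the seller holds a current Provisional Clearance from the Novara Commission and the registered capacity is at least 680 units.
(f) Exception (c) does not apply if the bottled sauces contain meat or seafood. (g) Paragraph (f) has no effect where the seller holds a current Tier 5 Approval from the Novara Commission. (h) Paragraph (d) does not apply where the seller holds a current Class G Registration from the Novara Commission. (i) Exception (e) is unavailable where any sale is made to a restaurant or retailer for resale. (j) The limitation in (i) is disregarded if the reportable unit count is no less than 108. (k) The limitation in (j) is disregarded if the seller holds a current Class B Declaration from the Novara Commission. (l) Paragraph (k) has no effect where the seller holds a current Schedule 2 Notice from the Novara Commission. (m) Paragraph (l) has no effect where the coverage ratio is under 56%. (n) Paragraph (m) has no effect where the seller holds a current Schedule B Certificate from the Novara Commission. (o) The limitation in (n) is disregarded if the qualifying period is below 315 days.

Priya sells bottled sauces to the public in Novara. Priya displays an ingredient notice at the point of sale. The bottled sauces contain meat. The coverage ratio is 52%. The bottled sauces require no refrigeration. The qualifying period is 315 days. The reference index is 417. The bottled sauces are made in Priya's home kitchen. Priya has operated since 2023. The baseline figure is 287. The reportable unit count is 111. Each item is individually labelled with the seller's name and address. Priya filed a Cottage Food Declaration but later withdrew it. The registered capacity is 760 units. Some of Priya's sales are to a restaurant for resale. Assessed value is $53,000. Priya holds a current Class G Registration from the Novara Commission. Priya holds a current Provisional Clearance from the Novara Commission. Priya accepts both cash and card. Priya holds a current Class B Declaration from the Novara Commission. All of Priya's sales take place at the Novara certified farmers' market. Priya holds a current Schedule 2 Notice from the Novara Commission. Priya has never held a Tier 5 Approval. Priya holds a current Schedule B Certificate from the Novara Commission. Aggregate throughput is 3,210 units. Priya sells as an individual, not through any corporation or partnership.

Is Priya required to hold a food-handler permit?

No — exception (e) applies; Priya is not required to hold a food-handler permit.

Exception (a) fails — the reference index is 417, not less than 385.
Exception (b) does not apply: the Cottage Food Declaration was withdrawn.
Exception (c): the baseline figure is 287, meeting the 270 threshold; the bottled sauces are home-kitchen produced — every condition holds. However, paragraphs (f)–(g) must be considered: (f) operates against (c): the bottled sauces contain meat. (g), which would lift (f), is not engaged — the Tier 5 Approval is not current. So (c) is unavailable.
Exception (d): aggregate throughput is 3,210 units, less than the 3,430 units limit; the seller is a natural person; assessed value is $53,000, below the $55,000 limit — every condition holds. But applying paragraph (h): (h) operates against (d): a current Class G Registration is held. Exception (d) does not apply.
Exception (e) is satisfied on its face — a current Provisional Clearance is held; the registered capacity is 760 units, meeting the 680 units threshold. Under paragraphs (i)–(o): (i) applies (some sales are to a restaurant for resale), but is set aside by (j): (j) operates against (i): the reportable unit count is 111, meeting the 108 threshold. (k) is triggered (a current Class B Declaration is held), but yields to (l): (l) operates against (k): a current Schedule 2 Notice is held. (m) would limit (l) — the coverage ratio is 52%, under the 56% limit — but (n) sets (m) aside: (n) is engaged — a current Schedule B Certificate is held. (o) is not engaged (the qualifying period is 315 days, not below 315 days), so (n) stands. So (e) applies.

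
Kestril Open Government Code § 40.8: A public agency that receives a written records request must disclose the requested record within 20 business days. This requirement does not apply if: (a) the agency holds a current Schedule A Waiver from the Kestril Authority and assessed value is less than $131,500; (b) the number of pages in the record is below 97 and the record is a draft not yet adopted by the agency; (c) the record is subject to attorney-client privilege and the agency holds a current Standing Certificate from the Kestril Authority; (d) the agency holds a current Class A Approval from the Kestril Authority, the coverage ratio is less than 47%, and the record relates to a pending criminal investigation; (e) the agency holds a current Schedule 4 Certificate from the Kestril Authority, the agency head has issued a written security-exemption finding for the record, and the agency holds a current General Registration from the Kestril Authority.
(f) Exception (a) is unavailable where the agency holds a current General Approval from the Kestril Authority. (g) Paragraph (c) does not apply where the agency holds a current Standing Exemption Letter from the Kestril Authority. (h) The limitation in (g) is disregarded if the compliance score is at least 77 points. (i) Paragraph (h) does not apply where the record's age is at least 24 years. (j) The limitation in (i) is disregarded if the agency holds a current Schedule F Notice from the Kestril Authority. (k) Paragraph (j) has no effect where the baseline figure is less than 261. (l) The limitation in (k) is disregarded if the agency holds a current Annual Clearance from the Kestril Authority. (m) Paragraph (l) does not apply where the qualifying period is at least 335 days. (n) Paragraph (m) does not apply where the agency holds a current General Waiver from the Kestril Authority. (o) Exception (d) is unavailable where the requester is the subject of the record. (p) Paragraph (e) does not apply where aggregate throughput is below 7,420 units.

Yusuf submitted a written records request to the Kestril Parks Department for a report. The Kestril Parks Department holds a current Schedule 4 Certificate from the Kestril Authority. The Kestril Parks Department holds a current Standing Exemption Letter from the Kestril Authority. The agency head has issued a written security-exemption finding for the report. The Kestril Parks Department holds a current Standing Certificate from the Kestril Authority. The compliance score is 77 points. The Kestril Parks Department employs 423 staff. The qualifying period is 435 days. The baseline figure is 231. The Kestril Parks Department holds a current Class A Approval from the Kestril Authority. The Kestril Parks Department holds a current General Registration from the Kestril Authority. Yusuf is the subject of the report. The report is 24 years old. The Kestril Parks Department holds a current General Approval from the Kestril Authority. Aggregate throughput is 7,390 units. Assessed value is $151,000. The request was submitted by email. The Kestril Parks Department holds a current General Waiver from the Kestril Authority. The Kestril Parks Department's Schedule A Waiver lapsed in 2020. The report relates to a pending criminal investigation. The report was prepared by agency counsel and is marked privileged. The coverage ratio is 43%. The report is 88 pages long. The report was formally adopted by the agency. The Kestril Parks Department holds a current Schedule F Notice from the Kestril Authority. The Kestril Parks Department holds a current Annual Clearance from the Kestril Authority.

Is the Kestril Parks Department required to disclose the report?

No — exception (c) applies; the Kestril Parks Department is not required to disclose the report.

Exception (a) does not apply: there is no Schedule A Waiver in force.
Exception (b) fails — the report has been formally adopted.
Exception (c) is satisfied on its face — the report is privileged; a current Standing Certificate is held. Applying paragraphs (g)–(n): (g) would limit (c) — a current Standing Exemption Letter is held — but (h) sets (g) aside: (h) applies — the compliance score is 77 points, meeting the 77 points threshold. (i) would limit (h) — the record's age is 24 years, meeting the 24 years threshold — but (j) sets (i) aside: (j) operates against (i): a current Schedule F Notice is held. (k) is engaged (the baseline figure is 231, less than the 261 limit), but is displaced by (l): (l) operates — a current Annual Clearance is held. (m) operates (the qualifying period is 435 days, meeting the 335 days threshold), but is overridden by (n): (n) operates — a current General Waiver is held. Exception (c) stands.
All of (d)'s requirements are met (a current Class A Approval is held; the coverage ratio is 43%, less than the 47% limit; the report relates to a pending investigation). Turning to paragraph (o): (o) operates against (d): Yusuf is the subject of the report. Exception (d) does not apply.
Exception (e) is satisfied on its face — a current Schedule 4 Certificate is held; a written security-exemption finding has been issued; a current General Registration is held. Turning to paragraph (p): (p) is triggered — aggregate throughput is 7,390 units, below the 7,420 units limit. (e) is therefore removed.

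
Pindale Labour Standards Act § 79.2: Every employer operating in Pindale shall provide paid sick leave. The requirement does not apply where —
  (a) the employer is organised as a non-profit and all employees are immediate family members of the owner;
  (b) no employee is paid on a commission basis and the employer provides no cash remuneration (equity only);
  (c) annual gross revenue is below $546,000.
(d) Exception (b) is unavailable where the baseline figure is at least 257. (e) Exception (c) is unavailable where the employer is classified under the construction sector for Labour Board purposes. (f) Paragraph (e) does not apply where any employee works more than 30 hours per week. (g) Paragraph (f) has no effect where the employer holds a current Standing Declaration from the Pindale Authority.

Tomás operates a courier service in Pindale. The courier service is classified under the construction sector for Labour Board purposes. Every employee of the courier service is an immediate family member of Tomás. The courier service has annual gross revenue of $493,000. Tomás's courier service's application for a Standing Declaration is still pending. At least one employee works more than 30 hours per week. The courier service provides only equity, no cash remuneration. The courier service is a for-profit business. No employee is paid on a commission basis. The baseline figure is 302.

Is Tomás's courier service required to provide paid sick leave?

Exception (a) fails — the employer is for-profit.
All of (b)'s requirements are met (no employee is paid on commission; remuneration is equity-only). Turning to paragraph (d): (d) applies — the baseline figure is 302, meeting the 257 threshold. So (b) is unavailable.
All of (c)'s requirements are met (annual gross revenue is $493,000, below the $546,000 limit). Under paragraphs (e)–(g): (e) operates (the courier service is classified under the construction sector), but is itself disapplied by (f): (f) operates against (e): at least one employee exceeds 30 hours/week. (g) is not engaged (there is no Standing Declaration in force), so (f) stands. So (c) applies.

No — exception (c) applies; Tomás's courier service is not required to provide paid sick leave.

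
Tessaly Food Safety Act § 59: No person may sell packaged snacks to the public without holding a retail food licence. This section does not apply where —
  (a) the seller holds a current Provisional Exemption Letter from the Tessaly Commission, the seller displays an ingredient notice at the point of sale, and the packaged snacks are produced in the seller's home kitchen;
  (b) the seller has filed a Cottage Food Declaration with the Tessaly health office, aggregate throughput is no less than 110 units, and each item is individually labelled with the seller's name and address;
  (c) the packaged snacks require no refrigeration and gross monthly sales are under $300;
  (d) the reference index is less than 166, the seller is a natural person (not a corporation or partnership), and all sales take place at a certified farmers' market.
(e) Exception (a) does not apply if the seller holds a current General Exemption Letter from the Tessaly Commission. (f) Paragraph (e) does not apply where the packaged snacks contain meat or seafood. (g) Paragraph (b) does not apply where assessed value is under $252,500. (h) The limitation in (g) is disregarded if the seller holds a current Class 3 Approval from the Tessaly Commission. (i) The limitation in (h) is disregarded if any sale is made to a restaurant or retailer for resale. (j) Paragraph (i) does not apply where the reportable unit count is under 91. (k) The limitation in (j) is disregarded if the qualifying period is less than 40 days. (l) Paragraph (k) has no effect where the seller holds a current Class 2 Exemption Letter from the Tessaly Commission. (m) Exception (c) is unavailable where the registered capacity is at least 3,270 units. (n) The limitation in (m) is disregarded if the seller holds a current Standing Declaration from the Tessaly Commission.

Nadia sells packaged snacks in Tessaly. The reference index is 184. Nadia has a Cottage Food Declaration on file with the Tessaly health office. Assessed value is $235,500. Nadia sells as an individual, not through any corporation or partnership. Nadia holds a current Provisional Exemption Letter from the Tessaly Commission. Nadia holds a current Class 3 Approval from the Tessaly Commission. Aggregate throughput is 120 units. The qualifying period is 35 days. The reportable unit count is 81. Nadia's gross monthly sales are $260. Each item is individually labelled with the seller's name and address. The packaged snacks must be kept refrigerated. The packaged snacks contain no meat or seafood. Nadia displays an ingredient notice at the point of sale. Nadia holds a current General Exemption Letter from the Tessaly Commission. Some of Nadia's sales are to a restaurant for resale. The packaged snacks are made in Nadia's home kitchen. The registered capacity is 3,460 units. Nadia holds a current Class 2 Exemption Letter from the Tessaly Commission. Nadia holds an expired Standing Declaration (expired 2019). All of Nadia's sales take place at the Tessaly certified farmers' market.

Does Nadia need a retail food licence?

No — exception (b) applies; Nadia is not required to hold a retail food licence.

Exception (a) is satisfied on its face — a current Provisional Exemption Letter is held; an ingredient notice is displayed; the packaged snacks are home-kitchen produced. But applying paragraphs (e)–(f): (e) is engaged — a current General Exemption Letter is held. (f) is not engaged (the packaged snacks contain no meat or seafood), so (e) stands. Exception (a) does not apply.
Exception (b)'s conditions are all satisfied: a Cottage Food Declaration is on file; aggregate throughput is 120 units, meeting the 110 units threshold; items are individually labelled. Considering the limiting provisions: (g) operates (assessed value is $235,500, under the $252,500 limit), but is set aside by (h): (h) is engaged — a current Class 3 Approval is held. (i) operates (some sales are to a restaurant for resale), but is displaced by (j): (j) applies — the reportable unit count is 81, under the 91 limit. (k) is engaged (the qualifying period is 35 days, less than the 40 days limit), but is displaced by (l): (l) applies — a current Class 2 Exemption Letter is held. So (b) applies.
Exception (c) does not apply: the packaged snacks require refrigeration.
Exception (d) fails — the reference index is 184, not less than 166.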